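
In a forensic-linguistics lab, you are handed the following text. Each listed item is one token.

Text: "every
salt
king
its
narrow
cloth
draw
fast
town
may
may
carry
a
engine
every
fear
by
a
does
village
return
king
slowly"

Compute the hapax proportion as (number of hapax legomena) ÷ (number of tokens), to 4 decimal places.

0.6522

Frequencies: every:2, king:2, may:2, a:2, salt:1, its:1, narrow:1, cloth:1, draw:1, fast:1, town:1, carry:1, engine:1, fear:1, by:1, does:1, village:1, return:1, slowly:1
Hapax count = 15; token count = 23.
Ratio = 15 / 23 = 0.6522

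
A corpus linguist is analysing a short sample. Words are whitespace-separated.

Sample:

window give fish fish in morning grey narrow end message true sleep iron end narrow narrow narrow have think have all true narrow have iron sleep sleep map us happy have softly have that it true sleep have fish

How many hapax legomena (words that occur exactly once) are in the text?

Frequencies: have:6, narrow:5, sleep:4, fish:3, true:3, end:2, iron:2, window:1, give:1, in:1, morning:1, grey:1, message:1, think:1, all:1, map:1, us:1, happy:1, softly:1, that:1, … (1 more, each freq 1)
Hapax (freq=1): all, give, grey, happy, in, it, map, message, morning, softly, that, think, us, window

14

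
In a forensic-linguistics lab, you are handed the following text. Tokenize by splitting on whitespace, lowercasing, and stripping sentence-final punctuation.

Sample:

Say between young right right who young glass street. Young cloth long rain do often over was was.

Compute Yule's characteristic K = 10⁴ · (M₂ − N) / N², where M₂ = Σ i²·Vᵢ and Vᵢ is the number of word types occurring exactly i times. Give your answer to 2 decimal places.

308.64

Frequencies: young:3, right:2, was:2, say:1, between:1, who:1, glass:1, street:1, cloth:1, long:1, rain:1, do:1, often:1, over:1
N = 18. Frequency spectrum: V_1=11, V_2=2, V_3=1
M₂ = 1²·11 + 2²·2 + 3²·1 = 28
K = 10000 × (28 − 18) / 18² = 308.64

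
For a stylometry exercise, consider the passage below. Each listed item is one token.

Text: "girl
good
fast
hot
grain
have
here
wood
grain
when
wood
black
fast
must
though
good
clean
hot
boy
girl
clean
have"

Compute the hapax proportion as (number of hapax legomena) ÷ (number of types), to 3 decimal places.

Frequencies: girl:2, good:2, fast:2, hot:2, grain:2, have:2, wood:2, clean:2, here:1, when:1, black:1, must:1, though:1, boy:1
Hapax count = 6; type count = 14.
Ratio = 6 / 14 = 0.429

0.429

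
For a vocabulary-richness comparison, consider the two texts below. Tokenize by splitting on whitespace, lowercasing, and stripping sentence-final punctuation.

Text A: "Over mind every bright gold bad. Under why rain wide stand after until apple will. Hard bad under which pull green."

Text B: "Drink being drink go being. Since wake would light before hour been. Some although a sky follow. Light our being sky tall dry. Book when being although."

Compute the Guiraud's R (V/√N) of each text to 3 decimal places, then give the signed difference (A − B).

A: V=19, N=21, R=4.146
B: V=20, N=27, R=3.849
Difference = 4.146 − 3.849 = 0.297

0.297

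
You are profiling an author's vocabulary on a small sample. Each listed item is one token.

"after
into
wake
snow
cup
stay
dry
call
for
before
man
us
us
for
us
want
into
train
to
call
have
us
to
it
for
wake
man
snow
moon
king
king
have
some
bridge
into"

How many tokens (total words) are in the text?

35

Tokens: after, into, wake, snow, cup, stay, dry, call, for, before, man, us, us, for, us, want, into, train, to, call, have, us, to, it, for, wake, man, snow, moon, king, king, have, some, bridge, into
N = 35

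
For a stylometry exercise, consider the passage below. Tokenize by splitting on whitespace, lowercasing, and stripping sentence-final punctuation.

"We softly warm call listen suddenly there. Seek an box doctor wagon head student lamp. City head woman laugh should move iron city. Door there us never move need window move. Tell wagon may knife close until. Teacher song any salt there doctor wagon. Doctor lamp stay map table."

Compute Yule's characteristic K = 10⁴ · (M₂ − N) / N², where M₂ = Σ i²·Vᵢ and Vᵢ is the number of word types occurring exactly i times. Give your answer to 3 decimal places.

124.948

Frequencies: there:3, doctor:3, wagon:3, move:3, head:2, lamp:2, city:2, we:1, softly:1, warm:1, call:1, listen:1, suddenly:1, seek:1, an:1, box:1, student:1, woman:1, laugh:1, should:1, … (18 more, each freq 1)
N = 49. Frequency spectrum: V_1=31, V_2=3, V_3=4
M₂ = 1²·31 + 2²·3 + 3²·4 = 79
K = 10000 × (79 − 49) / 49² = 124.948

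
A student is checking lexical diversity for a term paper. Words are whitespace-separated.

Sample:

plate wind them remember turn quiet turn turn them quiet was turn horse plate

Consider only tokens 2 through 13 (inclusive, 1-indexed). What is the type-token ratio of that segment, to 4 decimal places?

0.5833

Segment tokens 2–13: wind, them, remember, turn, quiet, turn, turn, them, quiet, was, turn, horse
Segment N = 12, segment V = 7.
TTR = 7 / 12 = 0.5833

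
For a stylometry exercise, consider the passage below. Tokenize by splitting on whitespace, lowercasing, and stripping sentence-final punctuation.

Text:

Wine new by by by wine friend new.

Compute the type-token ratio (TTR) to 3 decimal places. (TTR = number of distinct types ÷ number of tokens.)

N = 8 tokens, V = 4 types.
TTR = V / N = 4 / 8 = 0.500

0.500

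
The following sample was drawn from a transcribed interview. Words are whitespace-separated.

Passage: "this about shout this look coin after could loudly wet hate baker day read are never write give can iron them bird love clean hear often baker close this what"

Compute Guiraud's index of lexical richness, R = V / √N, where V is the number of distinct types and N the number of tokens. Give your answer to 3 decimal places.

4.930

N = 30, V = 27.
√N = 5.477226
R = 27 / 5.477226 = 4.930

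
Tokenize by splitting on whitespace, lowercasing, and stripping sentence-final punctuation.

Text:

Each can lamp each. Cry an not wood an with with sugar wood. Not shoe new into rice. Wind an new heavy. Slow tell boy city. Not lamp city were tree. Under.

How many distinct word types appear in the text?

22

Distinct types: {an, boy, can, city, cry, each, heavy, into, lamp, new, not, rice, shoe, slow, sugar, tell, tree, under, were, wind, with, wood}
V = 22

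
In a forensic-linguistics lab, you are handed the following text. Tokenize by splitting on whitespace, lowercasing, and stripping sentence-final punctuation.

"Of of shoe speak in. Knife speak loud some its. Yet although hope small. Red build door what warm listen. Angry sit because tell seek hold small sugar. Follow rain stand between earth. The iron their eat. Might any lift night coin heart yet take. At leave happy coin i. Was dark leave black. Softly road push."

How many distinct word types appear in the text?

Distinct types: {although, angry, any, at, because, between, black, build, coin, dark, door, earth, eat, follow, happy, heart, hold, hope, i, in, iron, its, knife, leave, lift, listen, loud, might, night, of, push, rain, red, road, seek, shoe, sit, small, softly, some, speak, stand, sugar, take, tell, the, their, warm, was, what, yet}
V = 51

51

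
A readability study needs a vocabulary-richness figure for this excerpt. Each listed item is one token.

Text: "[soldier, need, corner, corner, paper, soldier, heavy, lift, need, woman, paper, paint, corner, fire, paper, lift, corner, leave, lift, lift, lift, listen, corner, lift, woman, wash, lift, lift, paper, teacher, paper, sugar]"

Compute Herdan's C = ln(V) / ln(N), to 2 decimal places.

0.76

N = 32, V = 14.
ln(V) = 2.639057, ln(N) = 3.465736
C = 2.639057 / 3.465736 = 0.76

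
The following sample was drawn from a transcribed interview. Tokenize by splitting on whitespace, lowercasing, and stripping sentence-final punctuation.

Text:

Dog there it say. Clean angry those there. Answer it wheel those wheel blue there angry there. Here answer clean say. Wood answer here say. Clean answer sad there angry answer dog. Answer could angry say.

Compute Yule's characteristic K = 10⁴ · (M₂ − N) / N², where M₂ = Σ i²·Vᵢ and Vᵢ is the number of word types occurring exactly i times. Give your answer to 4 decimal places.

694.4444

Frequencies: answer:6, there:5, say:4, angry:4, clean:3, dog:2, it:2, those:2, wheel:2, here:2, blue:1, wood:1, sad:1, could:1
N = 36. Frequency spectrum: V_1=4, V_2=5, V_3=1, V_4=2, V_5=1, V_6=1
M₂ = 1²·4 + 2²·5 + 3²·1 + 4²·2 + 5²·1 + 6²·1 = 126
K = 10000 × (126 − 36) / 36² = 694.4444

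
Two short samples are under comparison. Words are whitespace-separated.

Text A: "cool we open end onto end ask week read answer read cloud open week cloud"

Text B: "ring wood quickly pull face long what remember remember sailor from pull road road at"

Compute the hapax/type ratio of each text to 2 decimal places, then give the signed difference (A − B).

A: hapax=5, V=10, ratio=0.50
B: hapax=9, V=12, ratio=0.75
Difference = 0.50 − 0.75 = -0.25

-0.25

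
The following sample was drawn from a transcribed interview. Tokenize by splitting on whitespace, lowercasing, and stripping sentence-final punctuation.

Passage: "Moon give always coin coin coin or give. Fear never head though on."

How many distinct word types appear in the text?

10

Distinct types: {always, coin, fear, give, head, moon, never, on, or, though}
V = 10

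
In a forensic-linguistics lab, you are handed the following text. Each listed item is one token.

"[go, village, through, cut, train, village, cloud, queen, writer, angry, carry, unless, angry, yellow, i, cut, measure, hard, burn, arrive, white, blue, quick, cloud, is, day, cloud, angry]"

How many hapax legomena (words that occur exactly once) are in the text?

18

Frequencies: cloud:3, angry:3, village:2, cut:2, go:1, through:1, train:1, queen:1, writer:1, carry:1, unless:1, yellow:1, i:1, measure:1, hard:1, burn:1, arrive:1, white:1, blue:1, quick:1, … (2 more, each freq 1)
Hapax (freq=1): arrive, blue, burn, carry, day, go, hard, i, is, measure, queen, quick, through, train, unless, white, writer, yellow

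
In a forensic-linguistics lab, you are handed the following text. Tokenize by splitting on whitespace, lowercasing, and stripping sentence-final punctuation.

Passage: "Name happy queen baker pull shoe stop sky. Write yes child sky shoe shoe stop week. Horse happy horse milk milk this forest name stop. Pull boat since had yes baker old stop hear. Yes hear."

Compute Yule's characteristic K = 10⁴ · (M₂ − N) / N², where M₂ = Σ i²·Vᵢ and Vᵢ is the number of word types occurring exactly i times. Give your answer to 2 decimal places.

Frequencies: stop:4, shoe:3, yes:3, name:2, happy:2, baker:2, pull:2, sky:2, horse:2, milk:2, hear:2, queen:1, write:1, child:1, week:1, this:1, forest:1, boat:1, since:1, had:1, … (1 more, each freq 1)
N = 36. Frequency spectrum: V_1=10, V_2=8, V_3=2, V_4=1
M₂ = 1²·10 + 2²·8 + 3²·2 + 4²·1 = 76
K = 10000 × (76 − 36) / 36² = 308.64

308.64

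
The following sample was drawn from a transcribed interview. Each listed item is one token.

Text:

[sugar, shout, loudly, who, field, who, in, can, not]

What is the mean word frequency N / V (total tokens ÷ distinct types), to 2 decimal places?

1.13

N = 9 tokens, V = 8 types.
Mean frequency = N / V = 9 / 8 = 1.13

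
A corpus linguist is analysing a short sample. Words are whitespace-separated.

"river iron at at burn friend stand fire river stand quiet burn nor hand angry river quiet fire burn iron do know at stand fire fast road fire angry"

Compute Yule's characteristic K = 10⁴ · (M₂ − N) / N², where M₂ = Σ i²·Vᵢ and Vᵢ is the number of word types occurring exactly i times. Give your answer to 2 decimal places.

499.41

Frequencies: fire:4, river:3, at:3, burn:3, stand:3, iron:2, quiet:2, angry:2, friend:1, nor:1, hand:1, do:1, know:1, fast:1, road:1
N = 29. Frequency spectrum: V_1=7, V_2=3, V_3=4, V_4=1
M₂ = 1²·7 + 2²·3 + 3²·4 + 4²·1 = 71
K = 10000 × (71 − 29) / 29² = 499.41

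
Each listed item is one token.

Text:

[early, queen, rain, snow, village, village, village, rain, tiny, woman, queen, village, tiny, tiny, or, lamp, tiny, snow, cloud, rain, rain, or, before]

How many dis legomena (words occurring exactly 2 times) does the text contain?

Frequencies: rain:4, village:4, tiny:4, queen:2, snow:2, or:2, early:1, woman:1, lamp:1, cloud:1, before:1
Words with frequency 2: or, queen, snow

3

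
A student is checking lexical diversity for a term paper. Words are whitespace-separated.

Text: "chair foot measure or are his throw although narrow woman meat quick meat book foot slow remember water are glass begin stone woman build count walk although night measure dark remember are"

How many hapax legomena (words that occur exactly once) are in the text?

Frequencies: are:3, foot:2, measure:2, although:2, woman:2, meat:2, remember:2, chair:1, or:1, his:1, throw:1, narrow:1, quick:1, book:1, slow:1, water:1, glass:1, begin:1, stone:1, build:1, … (4 more, each freq 1)
Hapax (freq=1): begin, book, build, chair, count, dark, glass, his, narrow, night, or, quick, slow, stone, throw, walk, water

17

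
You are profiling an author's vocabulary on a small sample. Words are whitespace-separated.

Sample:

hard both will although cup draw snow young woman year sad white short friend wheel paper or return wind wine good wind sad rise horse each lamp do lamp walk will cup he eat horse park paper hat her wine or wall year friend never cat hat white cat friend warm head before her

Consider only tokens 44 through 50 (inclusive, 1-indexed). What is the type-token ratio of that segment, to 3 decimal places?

0.714

Segment tokens 44–50: friend, never, cat, hat, white, cat, friend
Segment N = 7, segment V = 5.
TTR = 5 / 7 = 0.714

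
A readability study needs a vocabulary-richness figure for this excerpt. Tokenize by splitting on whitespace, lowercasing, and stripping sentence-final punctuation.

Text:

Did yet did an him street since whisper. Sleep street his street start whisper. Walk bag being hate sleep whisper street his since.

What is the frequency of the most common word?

Frequencies: street:4, whisper:3, did:2, since:2, sleep:2, his:2, yet:1, an:1, him:1, start:1, walk:1, bag:1, being:1, hate:1
Most common: 'street' with frequency 4.

4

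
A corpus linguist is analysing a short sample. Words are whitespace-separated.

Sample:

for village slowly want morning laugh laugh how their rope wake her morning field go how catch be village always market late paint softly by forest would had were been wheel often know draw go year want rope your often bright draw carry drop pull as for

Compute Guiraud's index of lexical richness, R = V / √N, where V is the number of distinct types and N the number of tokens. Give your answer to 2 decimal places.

N = 47, V = 37.
√N = 6.855655
R = 37 / 6.855655 = 5.40

5.40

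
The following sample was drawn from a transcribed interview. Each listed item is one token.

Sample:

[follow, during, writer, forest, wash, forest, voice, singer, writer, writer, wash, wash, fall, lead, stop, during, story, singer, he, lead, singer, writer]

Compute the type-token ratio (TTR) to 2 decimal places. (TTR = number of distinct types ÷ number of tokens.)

N = 22 tokens, V = 12 types.
TTR = V / N = 12 / 22 = 0.55

0.55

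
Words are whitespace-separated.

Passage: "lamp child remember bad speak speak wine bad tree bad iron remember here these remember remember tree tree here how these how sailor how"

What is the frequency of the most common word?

Frequencies: remember:4, bad:3, tree:3, how:3, speak:2, here:2, these:2, lamp:1, child:1, wine:1, iron:1, sailor:1
Most common: 'remember' with frequency 4.

4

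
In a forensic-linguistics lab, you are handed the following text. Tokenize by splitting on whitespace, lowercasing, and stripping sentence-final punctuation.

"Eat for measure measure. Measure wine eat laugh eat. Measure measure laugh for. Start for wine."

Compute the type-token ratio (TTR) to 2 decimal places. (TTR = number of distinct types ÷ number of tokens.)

0.38

N = 16 tokens, V = 6 types.
TTR = V / N = 6 / 16 = 0.38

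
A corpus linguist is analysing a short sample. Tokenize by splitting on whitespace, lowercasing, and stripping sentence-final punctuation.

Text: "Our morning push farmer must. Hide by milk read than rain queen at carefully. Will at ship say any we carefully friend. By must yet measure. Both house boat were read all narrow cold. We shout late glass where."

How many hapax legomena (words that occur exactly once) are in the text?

Frequencies: must:2, by:2, read:2, at:2, carefully:2, we:2, our:1, morning:1, push:1, farmer:1, hide:1, milk:1, than:1, rain:1, queen:1, will:1, ship:1, say:1, any:1, friend:1, … (13 more, each freq 1)
Hapax (freq=1): all, any, boat, both, cold, farmer, friend, glass, hide, house, late, measure, milk, morning, narrow, our, push, queen, rain, say, ship, shout, than, were, where, will, yet

27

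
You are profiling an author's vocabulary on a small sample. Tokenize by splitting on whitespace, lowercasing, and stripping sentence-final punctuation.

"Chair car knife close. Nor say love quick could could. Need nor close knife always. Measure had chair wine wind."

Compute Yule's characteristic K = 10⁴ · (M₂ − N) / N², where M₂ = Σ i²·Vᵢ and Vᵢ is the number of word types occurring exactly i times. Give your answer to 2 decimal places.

250.00

Frequencies: chair:2, knife:2, close:2, nor:2, could:2, car:1, say:1, love:1, quick:1, need:1, always:1, measure:1, had:1, wine:1, wind:1
N = 20. Frequency spectrum: V_1=10, V_2=5
M₂ = 1²·10 + 2²·5 = 30
K = 10000 × (30 − 20) / 20² = 250.00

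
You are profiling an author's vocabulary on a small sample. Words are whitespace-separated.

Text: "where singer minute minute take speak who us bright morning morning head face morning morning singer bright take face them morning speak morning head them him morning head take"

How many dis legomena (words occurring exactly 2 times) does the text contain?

Frequencies: morning:7, take:3, head:3, singer:2, minute:2, speak:2, bright:2, face:2, them:2, where:1, who:1, us:1, him:1
Words with frequency 2: bright, face, minute, singer, speak, them

6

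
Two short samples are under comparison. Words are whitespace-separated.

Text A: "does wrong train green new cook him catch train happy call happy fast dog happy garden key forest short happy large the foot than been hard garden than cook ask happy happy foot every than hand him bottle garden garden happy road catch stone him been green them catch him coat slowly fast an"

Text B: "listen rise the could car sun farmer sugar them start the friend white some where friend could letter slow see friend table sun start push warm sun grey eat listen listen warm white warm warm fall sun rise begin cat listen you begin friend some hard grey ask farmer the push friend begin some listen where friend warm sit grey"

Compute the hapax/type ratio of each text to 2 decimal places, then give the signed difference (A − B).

A: hapax=21, V=32, ratio=0.66
B: hapax=14, V=29, ratio=0.48
Difference = 0.66 − 0.48 = 0.18

0.18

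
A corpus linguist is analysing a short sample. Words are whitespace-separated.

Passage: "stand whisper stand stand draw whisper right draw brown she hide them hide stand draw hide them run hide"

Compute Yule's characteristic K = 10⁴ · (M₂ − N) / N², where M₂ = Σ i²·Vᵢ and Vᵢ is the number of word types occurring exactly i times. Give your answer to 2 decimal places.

Frequencies: stand:4, hide:4, draw:3, whisper:2, them:2, right:1, brown:1, she:1, run:1
N = 19. Frequency spectrum: V_1=4, V_2=2, V_3=1, V_4=2
M₂ = 1²·4 + 2²·2 + 3²·1 + 4²·2 = 53
K = 10000 × (53 − 19) / 19² = 941.83

941.83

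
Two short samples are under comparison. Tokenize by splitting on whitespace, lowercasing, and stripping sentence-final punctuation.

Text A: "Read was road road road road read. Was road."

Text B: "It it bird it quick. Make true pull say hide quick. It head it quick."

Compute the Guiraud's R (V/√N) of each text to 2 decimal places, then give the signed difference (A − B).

A: V=3, N=9, R=1.00
B: V=9, N=15, R=2.32
Difference = 1.00 − 2.32 = -1.32

-1.32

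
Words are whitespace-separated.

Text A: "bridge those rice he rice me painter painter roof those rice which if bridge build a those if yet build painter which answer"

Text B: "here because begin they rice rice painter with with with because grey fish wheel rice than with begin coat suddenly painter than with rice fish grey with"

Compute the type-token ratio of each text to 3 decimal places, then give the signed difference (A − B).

TTR(A) = 13/23 = 0.565
TTR(B) = 13/27 = 0.481
Difference = 0.565 − 0.481 = 0.084

0.084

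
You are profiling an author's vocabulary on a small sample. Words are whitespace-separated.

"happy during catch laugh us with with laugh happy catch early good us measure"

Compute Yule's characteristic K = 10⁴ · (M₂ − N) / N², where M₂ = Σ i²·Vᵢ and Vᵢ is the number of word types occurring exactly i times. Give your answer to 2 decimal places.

Frequencies: happy:2, catch:2, laugh:2, us:2, with:2, during:1, early:1, good:1, measure:1
N = 14. Frequency spectrum: V_1=4, V_2=5
M₂ = 1²·4 + 2²·5 = 24
K = 10000 × (24 − 14) / 14² = 510.20

510.20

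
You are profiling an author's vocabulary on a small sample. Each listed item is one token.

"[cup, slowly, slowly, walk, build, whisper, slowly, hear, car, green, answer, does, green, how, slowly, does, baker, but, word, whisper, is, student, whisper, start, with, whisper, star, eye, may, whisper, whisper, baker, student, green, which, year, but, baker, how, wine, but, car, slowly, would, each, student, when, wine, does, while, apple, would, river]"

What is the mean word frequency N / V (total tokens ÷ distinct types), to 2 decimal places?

N = 53 tokens, V = 30 types.
Mean frequency = N / V = 53 / 30 = 1.77

1.77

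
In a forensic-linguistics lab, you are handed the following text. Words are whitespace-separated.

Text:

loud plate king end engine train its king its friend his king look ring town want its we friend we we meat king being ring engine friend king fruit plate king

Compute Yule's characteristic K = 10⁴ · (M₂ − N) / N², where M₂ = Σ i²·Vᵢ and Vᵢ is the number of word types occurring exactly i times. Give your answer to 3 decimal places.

Frequencies: king:6, its:3, friend:3, we:3, plate:2, engine:2, ring:2, loud:1, end:1, train:1, his:1, look:1, town:1, want:1, meat:1, being:1, fruit:1
N = 31. Frequency spectrum: V_1=10, V_2=3, V_3=3, V_6=1
M₂ = 1²·10 + 2²·3 + 3²·3 + 6²·1 = 85
K = 10000 × (85 − 31) / 31² = 561.915

561.915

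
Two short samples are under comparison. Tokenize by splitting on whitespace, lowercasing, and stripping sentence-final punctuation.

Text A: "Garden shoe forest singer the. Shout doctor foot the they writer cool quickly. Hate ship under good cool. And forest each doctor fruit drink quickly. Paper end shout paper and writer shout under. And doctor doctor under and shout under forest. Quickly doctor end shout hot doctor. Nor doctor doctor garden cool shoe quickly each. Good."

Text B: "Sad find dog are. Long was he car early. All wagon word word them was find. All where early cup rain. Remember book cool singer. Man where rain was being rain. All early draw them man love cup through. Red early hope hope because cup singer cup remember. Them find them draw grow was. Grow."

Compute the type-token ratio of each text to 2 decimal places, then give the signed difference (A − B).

TTR(A) = 24/56 = 0.43
TTR(B) = 29/55 = 0.53
Difference = 0.43 − 0.53 = -0.10

-0.10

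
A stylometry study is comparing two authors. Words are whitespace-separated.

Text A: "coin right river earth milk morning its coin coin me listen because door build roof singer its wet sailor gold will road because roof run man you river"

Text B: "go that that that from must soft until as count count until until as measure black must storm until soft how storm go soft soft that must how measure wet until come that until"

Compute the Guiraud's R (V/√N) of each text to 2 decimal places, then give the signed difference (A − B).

A: V=22, N=28, R=4.16
B: V=14, N=34, R=2.40
Difference = 4.16 − 2.40 = 1.76

1.76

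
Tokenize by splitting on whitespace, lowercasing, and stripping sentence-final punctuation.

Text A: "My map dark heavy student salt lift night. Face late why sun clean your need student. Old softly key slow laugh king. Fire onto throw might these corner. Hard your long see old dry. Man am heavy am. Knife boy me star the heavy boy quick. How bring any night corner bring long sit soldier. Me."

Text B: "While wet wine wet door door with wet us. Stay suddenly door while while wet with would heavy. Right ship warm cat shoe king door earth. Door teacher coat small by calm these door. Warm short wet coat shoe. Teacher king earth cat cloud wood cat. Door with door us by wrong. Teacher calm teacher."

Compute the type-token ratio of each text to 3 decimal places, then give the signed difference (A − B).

0.295

TTR(A) = 44/56 = 0.786
TTR(B) = 27/55 = 0.491
Difference = 0.786 − 0.491 = 0.295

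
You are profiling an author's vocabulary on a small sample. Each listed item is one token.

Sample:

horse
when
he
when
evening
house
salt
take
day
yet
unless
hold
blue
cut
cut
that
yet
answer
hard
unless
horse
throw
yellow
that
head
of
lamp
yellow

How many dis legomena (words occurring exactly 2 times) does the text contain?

7

Frequencies: horse:2, when:2, yet:2, unless:2, cut:2, that:2, yellow:2, he:1, evening:1, house:1, salt:1, take:1, day:1, hold:1, blue:1, answer:1, hard:1, throw:1, head:1, of:1, … (1 more, each freq 1)
Words with frequency 2: cut, horse, that, unless, when, yellow, yet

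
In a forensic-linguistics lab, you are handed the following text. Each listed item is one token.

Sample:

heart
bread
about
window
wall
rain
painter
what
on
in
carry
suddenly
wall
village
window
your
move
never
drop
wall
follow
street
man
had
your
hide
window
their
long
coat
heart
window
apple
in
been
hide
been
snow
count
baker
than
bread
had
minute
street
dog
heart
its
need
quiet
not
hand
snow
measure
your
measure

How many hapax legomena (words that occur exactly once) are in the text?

27

Frequencies: window:4, heart:3, wall:3, your:3, bread:2, in:2, street:2, had:2, hide:2, been:2, snow:2, measure:2, about:1, rain:1, painter:1, what:1, on:1, carry:1, suddenly:1, village:1, … (19 more, each freq 1)
Hapax (freq=1): about, apple, baker, carry, coat, count, dog, drop, follow, hand, its, long, man, minute, move, need, never, not, on, painter, quiet, rain, suddenly, than, their, village, what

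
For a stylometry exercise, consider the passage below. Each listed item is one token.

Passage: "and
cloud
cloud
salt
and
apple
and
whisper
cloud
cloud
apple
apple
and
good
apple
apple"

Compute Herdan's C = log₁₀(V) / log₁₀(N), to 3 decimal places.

0.646

N = 16, V = 6.
log₁₀(V) = 0.778151, log₁₀(N) = 1.204120
C = 0.778151 / 1.204120 = 0.646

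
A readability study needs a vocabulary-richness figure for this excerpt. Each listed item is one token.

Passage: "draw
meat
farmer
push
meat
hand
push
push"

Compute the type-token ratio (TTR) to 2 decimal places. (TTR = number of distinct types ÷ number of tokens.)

N = 8 tokens, V = 5 types.
TTR = V / N = 5 / 8 = 0.63

0.63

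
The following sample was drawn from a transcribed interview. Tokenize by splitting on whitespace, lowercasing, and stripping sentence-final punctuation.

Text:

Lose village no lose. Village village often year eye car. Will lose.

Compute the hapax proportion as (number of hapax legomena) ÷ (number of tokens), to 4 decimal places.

0.5000

Frequencies: lose:3, village:3, no:1, often:1, year:1, eye:1, car:1, will:1
Hapax count = 6; token count = 12.
Ratio = 6 / 12 = 0.5000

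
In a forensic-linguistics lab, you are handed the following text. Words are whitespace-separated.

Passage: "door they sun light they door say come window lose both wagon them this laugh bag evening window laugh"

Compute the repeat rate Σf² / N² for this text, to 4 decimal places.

0.0748

Frequencies: door:2, they:2, window:2, laugh:2, sun:1, light:1, say:1, come:1, lose:1, both:1, wagon:1, them:1, this:1, bag:1, evening:1
Σf² = 27; N² = 361
Repeat rate = 27 / 361 = 0.0748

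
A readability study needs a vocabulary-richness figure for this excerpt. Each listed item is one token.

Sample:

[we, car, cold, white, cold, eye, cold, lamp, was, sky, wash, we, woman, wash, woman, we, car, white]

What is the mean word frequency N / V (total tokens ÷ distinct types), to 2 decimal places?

1.80

N = 18 tokens, V = 10 types.
Mean frequency = N / V = 18 / 10 = 1.80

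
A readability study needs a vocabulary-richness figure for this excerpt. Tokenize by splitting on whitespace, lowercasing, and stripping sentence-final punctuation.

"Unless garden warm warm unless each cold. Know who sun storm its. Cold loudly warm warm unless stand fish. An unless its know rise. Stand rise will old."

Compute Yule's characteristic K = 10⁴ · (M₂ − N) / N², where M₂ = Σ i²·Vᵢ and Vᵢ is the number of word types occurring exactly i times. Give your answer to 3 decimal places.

433.673

Frequencies: unless:4, warm:4, cold:2, know:2, its:2, stand:2, rise:2, garden:1, each:1, who:1, sun:1, storm:1, loudly:1, fish:1, an:1, will:1, old:1
N = 28. Frequency spectrum: V_1=10, V_2=5, V_4=2
M₂ = 1²·10 + 2²·5 + 4²·2 = 62
K = 10000 × (62 − 28) / 28² = 433.673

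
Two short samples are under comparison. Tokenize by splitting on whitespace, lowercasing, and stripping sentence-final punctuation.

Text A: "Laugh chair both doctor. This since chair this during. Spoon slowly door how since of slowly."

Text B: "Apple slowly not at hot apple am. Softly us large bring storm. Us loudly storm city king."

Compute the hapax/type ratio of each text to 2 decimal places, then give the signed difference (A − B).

A: hapax=8, V=12, ratio=0.67
B: hapax=11, V=14, ratio=0.79
Difference = 0.67 − 0.79 = -0.12

-0.12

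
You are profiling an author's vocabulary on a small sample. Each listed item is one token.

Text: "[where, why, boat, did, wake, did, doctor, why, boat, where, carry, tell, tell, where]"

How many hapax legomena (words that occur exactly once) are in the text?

Frequencies: where:3, why:2, boat:2, did:2, tell:2, wake:1, doctor:1, carry:1
Hapax (freq=1): carry, doctor, wake

3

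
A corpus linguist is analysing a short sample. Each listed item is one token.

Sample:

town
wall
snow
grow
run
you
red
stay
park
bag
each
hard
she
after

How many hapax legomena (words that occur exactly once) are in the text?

14

Frequencies: town:1, wall:1, snow:1, grow:1, run:1, you:1, red:1, stay:1, park:1, bag:1, each:1, hard:1, she:1, after:1
Hapax (freq=1): after, bag, each, grow, hard, park, red, run, she, snow, stay, town, wall, you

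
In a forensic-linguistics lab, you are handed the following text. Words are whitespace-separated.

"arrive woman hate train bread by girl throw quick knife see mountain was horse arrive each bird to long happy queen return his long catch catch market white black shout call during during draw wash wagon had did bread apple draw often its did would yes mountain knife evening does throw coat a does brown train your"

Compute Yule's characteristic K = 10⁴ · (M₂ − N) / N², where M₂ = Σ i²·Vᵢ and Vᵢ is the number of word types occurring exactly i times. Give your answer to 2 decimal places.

73.87

Frequencies: arrive:2, train:2, bread:2, throw:2, knife:2, mountain:2, long:2, catch:2, during:2, draw:2, did:2, does:2, woman:1, hate:1, by:1, girl:1, quick:1, see:1, was:1, horse:1, … (25 more, each freq 1)
N = 57. Frequency spectrum: V_1=33, V_2=12
M₂ = 1²·33 + 2²·12 = 81
K = 10000 × (81 − 57) / 57² = 73.87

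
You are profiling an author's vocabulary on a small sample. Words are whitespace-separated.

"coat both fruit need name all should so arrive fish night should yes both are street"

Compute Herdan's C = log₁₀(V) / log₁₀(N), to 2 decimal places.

N = 16, V = 14.
log₁₀(V) = 1.146128, log₁₀(N) = 1.204120
C = 1.146128 / 1.204120 = 0.95

0.95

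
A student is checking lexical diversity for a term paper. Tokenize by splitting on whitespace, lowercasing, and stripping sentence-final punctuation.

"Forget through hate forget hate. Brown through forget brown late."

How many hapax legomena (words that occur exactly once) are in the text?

1

Frequencies: forget:3, through:2, hate:2, brown:2, late:1
Hapax (freq=1): late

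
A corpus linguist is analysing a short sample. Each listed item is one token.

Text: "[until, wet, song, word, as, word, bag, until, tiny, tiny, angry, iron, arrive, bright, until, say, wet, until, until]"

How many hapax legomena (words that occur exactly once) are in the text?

Frequencies: until:5, wet:2, word:2, tiny:2, song:1, as:1, bag:1, angry:1, iron:1, arrive:1, bright:1, say:1
Hapax (freq=1): angry, arrive, as, bag, bright, iron, say, song

8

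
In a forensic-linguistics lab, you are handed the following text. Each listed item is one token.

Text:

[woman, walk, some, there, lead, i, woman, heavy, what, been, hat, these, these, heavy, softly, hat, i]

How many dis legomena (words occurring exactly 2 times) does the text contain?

Frequencies: woman:2, i:2, heavy:2, hat:2, these:2, walk:1, some:1, there:1, lead:1, what:1, been:1, softly:1
Words with frequency 2: hat, heavy, i, these, woman

5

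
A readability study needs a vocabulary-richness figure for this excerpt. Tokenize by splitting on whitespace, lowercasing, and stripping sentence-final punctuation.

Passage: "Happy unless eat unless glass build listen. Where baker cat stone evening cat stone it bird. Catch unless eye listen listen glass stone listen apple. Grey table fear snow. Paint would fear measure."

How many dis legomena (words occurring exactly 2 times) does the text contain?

3

Frequencies: listen:4, unless:3, stone:3, glass:2, cat:2, fear:2, happy:1, eat:1, build:1, where:1, baker:1, evening:1, it:1, bird:1, catch:1, eye:1, apple:1, grey:1, table:1, snow:1, … (3 more, each freq 1)
Words with frequency 2: cat, fear, glass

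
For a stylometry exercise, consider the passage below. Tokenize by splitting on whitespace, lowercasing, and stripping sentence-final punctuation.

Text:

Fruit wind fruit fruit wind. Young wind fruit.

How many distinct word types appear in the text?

3

Distinct types: {fruit, wind, young}
V = 3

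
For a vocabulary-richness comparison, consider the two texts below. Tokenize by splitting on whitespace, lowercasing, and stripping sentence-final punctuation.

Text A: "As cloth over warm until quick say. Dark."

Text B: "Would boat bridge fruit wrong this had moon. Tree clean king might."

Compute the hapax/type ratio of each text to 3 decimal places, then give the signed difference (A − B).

A: hapax=8, V=8, ratio=1.000
B: hapax=12, V=12, ratio=1.000
Difference = 1.000 − 1.000 = 0.000

0.000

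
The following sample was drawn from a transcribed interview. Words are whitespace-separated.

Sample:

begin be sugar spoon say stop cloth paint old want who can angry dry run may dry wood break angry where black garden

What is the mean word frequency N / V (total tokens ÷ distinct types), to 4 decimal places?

1.0952

N = 23 tokens, V = 21 types.
Mean frequency = N / V = 23 / 21 = 1.0952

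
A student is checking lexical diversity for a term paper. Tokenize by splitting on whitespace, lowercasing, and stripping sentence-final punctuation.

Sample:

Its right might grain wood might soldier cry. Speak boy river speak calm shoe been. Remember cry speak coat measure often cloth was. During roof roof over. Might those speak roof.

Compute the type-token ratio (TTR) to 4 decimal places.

0.7419

N = 31 tokens, V = 23 types.
TTR = V / N = 23 / 31 = 0.7419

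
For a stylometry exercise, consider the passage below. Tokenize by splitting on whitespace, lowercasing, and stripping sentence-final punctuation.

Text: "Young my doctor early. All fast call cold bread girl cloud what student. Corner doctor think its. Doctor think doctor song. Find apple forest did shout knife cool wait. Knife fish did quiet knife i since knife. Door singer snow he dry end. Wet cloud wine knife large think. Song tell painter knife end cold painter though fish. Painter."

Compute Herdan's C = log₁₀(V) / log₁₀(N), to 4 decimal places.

0.9107

N = 59, V = 41.
log₁₀(V) = 1.612784, log₁₀(N) = 1.770852
C = 1.612784 / 1.770852 = 0.9107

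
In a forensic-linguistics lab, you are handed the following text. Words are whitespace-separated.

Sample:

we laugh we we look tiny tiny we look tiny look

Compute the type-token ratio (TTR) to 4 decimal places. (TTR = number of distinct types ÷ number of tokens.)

N = 11 tokens, V = 4 types.
TTR = V / N = 4 / 11 = 0.3636

0.3636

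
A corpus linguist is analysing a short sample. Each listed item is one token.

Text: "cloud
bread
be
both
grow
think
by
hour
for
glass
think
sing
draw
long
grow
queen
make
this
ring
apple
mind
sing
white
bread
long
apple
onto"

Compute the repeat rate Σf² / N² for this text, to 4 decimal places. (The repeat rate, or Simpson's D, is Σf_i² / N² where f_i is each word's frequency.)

0.0535

Frequencies: bread:2, grow:2, think:2, sing:2, long:2, apple:2, cloud:1, be:1, both:1, by:1, hour:1, for:1, glass:1, draw:1, queen:1, make:1, this:1, ring:1, mind:1, white:1, … (1 more, each freq 1)
Σf² = 39; N² = 729
Repeat rate = 39 / 729 = 0.0535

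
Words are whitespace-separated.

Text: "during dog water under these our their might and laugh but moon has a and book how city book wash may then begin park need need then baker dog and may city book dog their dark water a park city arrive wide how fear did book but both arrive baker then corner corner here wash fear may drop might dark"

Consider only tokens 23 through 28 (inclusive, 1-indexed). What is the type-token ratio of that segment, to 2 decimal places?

0.83

Segment tokens 23–28: begin, park, need, need, then, baker
Segment N = 6, segment V = 5.
TTR = 5 / 6 = 0.83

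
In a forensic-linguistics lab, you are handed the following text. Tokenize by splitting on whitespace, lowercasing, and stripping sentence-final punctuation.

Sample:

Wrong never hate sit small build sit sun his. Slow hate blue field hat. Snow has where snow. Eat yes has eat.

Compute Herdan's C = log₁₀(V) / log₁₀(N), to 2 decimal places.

0.92

N = 22, V = 17.
log₁₀(V) = 1.230449, log₁₀(N) = 1.342423
C = 1.230449 / 1.342423 = 0.92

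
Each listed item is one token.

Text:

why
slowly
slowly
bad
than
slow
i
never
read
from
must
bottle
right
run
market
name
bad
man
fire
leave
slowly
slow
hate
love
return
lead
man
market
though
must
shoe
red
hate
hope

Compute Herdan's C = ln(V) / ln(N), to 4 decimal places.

0.9239

N = 34, V = 26.
ln(V) = 3.258097, ln(N) = 3.526361
C = 3.258097 / 3.526361 = 0.9239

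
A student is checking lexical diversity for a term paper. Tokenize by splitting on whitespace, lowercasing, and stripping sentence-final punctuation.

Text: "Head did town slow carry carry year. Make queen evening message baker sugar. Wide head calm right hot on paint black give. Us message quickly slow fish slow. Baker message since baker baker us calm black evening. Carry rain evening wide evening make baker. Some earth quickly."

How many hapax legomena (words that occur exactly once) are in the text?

Frequencies: baker:5, evening:4, slow:3, carry:3, message:3, head:2, make:2, wide:2, calm:2, black:2, us:2, quickly:2, did:1, town:1, year:1, queen:1, sugar:1, right:1, hot:1, on:1, … (7 more, each freq 1)
Hapax (freq=1): did, earth, fish, give, hot, on, paint, queen, rain, right, since, some, sugar, town, year

15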